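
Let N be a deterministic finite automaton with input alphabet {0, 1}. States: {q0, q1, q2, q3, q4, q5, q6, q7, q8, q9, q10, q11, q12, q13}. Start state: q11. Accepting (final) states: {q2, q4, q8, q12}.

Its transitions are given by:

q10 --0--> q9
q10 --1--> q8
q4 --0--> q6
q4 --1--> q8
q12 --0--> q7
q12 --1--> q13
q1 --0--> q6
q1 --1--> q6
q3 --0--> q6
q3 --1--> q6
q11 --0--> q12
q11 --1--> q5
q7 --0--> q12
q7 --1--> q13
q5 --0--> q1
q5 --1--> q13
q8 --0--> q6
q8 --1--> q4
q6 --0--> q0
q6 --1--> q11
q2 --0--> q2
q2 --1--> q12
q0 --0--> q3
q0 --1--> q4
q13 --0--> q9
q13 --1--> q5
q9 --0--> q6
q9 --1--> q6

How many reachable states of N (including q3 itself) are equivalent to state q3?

States {q2,q10} cannot be reached from the start state, so discard them.
Start with accepting vs non-accepting: {q4,q8,q12} | {q0,q1,q3,q5,q6,q7,q9,q11,q13}.
On input 1, block {q4,q8,q12} splits into {q4,q8} and {q12}.
On input 0, block {q0,q1,q3,q5,q6,q7,q9,q11,q13} splits into {q0,q1,q3,q5,q6,q9,q13} and {q7,q11}.
Refine {q0,q1,q3,q5,q6,q9,q13} on symbol 1: members go to different blocks, giving {q1,q3,q5,q9,q13} and {q0} and {q6}.
Refine {q1,q3,q5,q9,q13} on symbol 0: members go to different blocks, giving {q1,q3,q9} and {q5,q13}.
Stable partition: {q4,q8} | {q1,q3,q9} | {q12} | {q7,q11} | {q0} | {q6} | {q5,q13} — 7 equivalence classes.
The equivalence class containing q3 is {q1,q3,q9}, of size 3.

3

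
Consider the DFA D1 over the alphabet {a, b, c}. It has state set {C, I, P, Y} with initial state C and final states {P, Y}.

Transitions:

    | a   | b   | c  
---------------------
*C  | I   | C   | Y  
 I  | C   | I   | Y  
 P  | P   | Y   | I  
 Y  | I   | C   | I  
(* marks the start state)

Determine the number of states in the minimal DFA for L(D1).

States {P} cannot be reached from the start state, so discard them.
P0 = {Y} | {C,I}.
The partition is now stable with 2 blocks: {Y} | {C,I}.

2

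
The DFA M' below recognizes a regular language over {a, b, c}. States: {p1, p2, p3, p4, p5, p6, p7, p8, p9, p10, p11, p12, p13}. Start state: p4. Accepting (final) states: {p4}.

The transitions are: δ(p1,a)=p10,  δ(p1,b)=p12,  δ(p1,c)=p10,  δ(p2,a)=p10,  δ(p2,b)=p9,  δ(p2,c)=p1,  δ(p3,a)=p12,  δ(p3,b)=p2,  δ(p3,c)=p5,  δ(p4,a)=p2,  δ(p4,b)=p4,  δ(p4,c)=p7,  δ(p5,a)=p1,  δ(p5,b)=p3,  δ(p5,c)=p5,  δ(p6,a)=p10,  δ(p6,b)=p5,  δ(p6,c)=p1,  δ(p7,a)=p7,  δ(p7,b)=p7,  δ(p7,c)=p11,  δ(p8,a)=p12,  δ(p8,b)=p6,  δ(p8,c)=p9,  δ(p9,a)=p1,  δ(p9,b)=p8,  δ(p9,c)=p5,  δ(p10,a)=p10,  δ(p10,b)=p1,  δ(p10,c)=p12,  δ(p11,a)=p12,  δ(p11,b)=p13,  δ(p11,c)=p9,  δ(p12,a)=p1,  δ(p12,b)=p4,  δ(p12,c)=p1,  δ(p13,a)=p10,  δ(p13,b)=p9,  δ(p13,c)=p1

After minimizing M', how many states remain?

8

All states are reachable from the start state.
Start with accepting vs non-accepting: {p4} | {p1,p2,p3,p5,p6,p7,p8,p9,p10,p11,p12,p13}.
Split {p1,p2,p3,p5,p6,p7,p8,p9,p10,p11,p12,p13} by δ(·,b) → {p1,p2,p3,p5,p6,p7,p8,p9,p10,p11,p13} and {p12}.
Split {p1,p2,p3,p5,p6,p7,p8,p9,p10,p11,p13} by δ(·,a) → {p1,p2,p5,p6,p7,p9,p10,p13} and {p3,p8,p11}.
Refine {p1,p2,p5,p6,p7,p9,p10,p13} on symbol b: members go to different blocks, giving {p2,p6,p7,p10,p13} and {p5,p9} and {p1}.
Split {p2,p6,p7,p10,p13} by δ(·,b) → {p2,p6,p13} and {p7} and {p10}.
Stable partition: {p4} | {p2,p6,p13} | {p12} | {p3,p8,p11} | {p5,p9} | {p1} | {p7} | {p10} — 8 equivalence classes.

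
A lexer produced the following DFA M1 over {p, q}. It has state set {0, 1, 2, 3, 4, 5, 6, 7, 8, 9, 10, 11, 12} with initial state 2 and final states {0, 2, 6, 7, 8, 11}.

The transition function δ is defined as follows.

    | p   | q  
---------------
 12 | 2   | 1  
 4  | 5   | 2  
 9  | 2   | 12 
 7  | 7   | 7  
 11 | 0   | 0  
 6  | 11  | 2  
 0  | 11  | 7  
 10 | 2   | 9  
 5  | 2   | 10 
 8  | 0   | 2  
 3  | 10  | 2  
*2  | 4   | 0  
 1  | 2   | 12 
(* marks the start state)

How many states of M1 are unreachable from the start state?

Starting at 2 and following transitions, the reachable set is {0, 1, 2, 4, 5, 7, 9, 10, 11, 12}. That leaves 3, 6, 8 unreachable — 3 in total.

3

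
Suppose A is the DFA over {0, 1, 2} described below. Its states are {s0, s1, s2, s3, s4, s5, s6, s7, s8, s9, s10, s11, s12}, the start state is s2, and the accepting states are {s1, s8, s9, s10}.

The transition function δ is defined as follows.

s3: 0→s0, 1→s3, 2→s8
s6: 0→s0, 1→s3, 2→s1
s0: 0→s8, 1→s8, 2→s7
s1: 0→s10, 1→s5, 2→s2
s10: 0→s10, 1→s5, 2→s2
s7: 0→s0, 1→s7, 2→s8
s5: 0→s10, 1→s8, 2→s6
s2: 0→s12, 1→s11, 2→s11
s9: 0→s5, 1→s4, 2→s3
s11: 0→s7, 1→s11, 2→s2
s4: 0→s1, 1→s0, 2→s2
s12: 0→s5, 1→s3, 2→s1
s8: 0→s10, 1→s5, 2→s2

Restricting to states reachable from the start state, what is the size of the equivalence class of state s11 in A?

2

Reachable states from the start: {s0,s1,s2,s3,s5,s6,s7,s8,s10,s11,s12}. Unreachable: {s4,s9} — drop them.
Start with accepting vs non-accepting: {s1,s8,s10} | {s0,s2,s3,s5,s6,s7,s11,s12}.
Split {s0,s2,s3,s5,s6,s7,s11,s12} by δ(·,0) → {s2,s3,s6,s7,s11,s12} and {s0,s5}.
On input 0, block {s2,s3,s6,s7,s11,s12} splits into {s3,s6,s7,s12} and {s2,s11}.
Stable partition: {s1,s8,s10} | {s3,s6,s7,s12} | {s0,s5} | {s2,s11} — 4 equivalence classes.
The equivalence class containing s11 is {s2,s11}, of size 2.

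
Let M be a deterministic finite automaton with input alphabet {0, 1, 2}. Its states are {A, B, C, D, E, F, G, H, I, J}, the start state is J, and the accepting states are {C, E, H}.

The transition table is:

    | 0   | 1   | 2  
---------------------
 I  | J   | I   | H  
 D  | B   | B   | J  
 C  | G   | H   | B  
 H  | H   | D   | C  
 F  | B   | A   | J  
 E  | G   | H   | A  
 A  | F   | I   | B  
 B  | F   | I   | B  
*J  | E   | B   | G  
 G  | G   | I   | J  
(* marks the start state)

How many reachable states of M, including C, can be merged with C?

2

All states are reachable from the start state.
Start with accepting vs non-accepting: {C,E,H} | {A,B,D,F,G,I,J}.
Split {C,E,H} by δ(·,0) → {C,E} and {H}.
Split {A,B,D,F,G,I,J} by δ(·,0) → {A,B,D,F,G,I} and {J}.
Refine {A,B,D,F,G,I} on symbol 0: members go to different blocks, giving {A,B,D,F,G} and {I}.
Split {A,B,D,F,G} by δ(·,1) → {A,B,G} and {D,F}.
On input 0, block {A,B,G} splits into {A,B} and {G}.
Stable partition: {C,E} | {A,B} | {H} | {J} | {I} | {D,F} | {G} — 7 equivalence classes.
The equivalence class containing C is {C,E}, of size 2.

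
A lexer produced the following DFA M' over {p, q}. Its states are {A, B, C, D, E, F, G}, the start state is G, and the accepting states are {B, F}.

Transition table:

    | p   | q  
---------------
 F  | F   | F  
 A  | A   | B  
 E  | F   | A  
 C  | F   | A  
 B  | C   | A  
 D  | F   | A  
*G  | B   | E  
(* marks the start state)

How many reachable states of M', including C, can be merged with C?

2

States {D} cannot be reached from the start state, so discard them.
P0 = {B,F} | {A,C,E,G}.
Split {B,F} by δ(·,p) → {B} and {F}.
Split {A,C,E,G} by δ(·,p) → {C,E} and {A} and {G}.
Stable partition: {B} | {C,E} | {F} | {A} | {G} — 5 equivalence classes.
State C belongs to the block {C,E}, which has 2 states.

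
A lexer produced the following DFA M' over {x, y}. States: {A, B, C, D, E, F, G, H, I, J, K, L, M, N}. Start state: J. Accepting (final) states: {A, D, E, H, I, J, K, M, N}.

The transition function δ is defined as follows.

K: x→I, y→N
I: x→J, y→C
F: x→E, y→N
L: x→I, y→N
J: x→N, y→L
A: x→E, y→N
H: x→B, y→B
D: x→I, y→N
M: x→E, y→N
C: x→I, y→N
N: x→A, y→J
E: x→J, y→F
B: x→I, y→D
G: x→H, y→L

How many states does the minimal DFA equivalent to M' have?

States {B,D,G,H,K,M} cannot be reached from the start state, so discard them.
Initial partition by acceptance: {A,E,I,J,N} | {C,F,L}.
Split {A,E,I,J,N} by δ(·,y) → {E,I,J} and {A,N}.
On input x, block {E,I,J} splits into {E,I} and {J}.
On input x, block {A,N} splits into {A} and {N}.
The partition is now stable with 5 blocks: {E,I} | {C,F,L} | {A} | {J} | {N}.

5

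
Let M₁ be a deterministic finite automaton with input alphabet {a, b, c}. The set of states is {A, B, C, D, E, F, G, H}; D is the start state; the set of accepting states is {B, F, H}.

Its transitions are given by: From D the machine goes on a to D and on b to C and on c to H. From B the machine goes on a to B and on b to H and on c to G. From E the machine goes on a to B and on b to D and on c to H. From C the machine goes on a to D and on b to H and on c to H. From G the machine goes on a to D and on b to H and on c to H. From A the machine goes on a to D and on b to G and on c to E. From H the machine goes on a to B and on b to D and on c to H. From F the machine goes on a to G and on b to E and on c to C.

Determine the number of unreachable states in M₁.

Starting at D and following transitions, the reachable set is {B, C, D, G, H}. That leaves A, E, F unreachable — 3 in total.

3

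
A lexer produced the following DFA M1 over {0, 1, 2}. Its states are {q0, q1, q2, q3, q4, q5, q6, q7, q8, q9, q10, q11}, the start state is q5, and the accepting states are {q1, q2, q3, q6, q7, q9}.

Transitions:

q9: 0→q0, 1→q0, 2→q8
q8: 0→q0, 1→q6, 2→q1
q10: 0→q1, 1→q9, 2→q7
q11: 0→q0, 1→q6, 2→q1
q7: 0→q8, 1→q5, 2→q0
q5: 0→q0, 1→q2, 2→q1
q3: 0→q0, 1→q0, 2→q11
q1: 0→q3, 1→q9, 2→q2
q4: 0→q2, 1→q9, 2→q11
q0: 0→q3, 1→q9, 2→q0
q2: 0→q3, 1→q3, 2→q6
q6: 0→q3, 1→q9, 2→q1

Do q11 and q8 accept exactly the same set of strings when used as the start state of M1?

First remove the unreachable states {q4,q7,q10}; 9 states remain.
P0 = {q1,q2,q3,q6,q9} | {q0,q5,q8,q11}.
Refine {q1,q2,q3,q6,q9} on symbol 0: members go to different blocks, giving {q1,q2,q6} and {q3,q9}.
On input 0, block {q0,q5,q8,q11} splits into {q5,q8,q11} and {q0}.
The partition is now stable with 4 blocks: {q1,q2,q6} | {q5,q8,q11} | {q3,q9} | {q0}.
q11 and q8 lie in the same block of the stable partition, so they are equivalent — no string distinguishes them.

Yes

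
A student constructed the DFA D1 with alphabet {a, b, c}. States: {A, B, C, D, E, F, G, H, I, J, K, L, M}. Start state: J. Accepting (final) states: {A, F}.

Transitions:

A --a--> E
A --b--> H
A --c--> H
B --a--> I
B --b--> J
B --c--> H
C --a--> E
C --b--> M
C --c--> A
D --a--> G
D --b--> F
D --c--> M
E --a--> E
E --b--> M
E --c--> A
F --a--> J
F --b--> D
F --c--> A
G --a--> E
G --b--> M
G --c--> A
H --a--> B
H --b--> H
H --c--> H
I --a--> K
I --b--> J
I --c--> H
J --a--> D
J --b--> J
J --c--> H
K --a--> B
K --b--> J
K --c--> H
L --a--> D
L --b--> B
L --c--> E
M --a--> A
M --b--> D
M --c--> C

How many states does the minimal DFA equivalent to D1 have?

8

Reachable states from the start: {A,B,C,D,E,F,G,H,I,J,K,M}. Unreachable: {L} — drop them.
Initial partition by acceptance: {A,F} | {B,C,D,E,G,H,I,J,K,M}.
Split {A,F} by δ(·,c) → {A} and {F}.
On input a, block {B,C,D,E,G,H,I,J,K,M} splits into {B,C,D,E,G,H,I,J,K} and {M}.
Refine {B,C,D,E,G,H,I,J,K} on symbol b: members go to different blocks, giving {B,H,I,J,K} and {C,E,G} and {D}.
Refine {B,H,I,J,K} on symbol a: members go to different blocks, giving {B,H,I,K} and {J}.
Refine {B,H,I,K} on symbol b: members go to different blocks, giving {B,I,K} and {H}.
The partition is now stable with 8 blocks: {A} | {B,I,K} | {F} | {M} | {C,E,G} | {D} | {J} | {H}.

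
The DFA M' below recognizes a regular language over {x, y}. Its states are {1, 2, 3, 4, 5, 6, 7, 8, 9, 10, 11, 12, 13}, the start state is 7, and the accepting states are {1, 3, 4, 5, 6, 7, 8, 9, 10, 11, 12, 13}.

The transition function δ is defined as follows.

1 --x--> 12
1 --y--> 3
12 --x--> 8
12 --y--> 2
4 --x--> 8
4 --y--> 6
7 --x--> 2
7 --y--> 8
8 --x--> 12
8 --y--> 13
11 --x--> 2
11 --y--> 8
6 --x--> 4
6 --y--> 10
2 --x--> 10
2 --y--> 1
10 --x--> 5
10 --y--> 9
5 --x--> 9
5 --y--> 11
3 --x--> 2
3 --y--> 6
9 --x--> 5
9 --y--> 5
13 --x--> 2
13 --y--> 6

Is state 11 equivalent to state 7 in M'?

Yes

Every state is reachable, so we keep all 13.
Initial partition by acceptance: {1,3,4,5,6,7,8,9,10,11,12,13} | {2}.
On input x, block {1,3,4,5,6,7,8,9,10,11,12,13} splits into {1,4,5,6,8,9,10,12} and {3,7,11,13}.
Refine {1,4,5,6,8,9,10,12} on symbol y: members go to different blocks, giving {4,6,9,10} and {1,5,8} and {12}.
Refine {4,6,9,10} on symbol x: members go to different blocks, giving {4,9,10} and {6}.
Split {4,9,10} by δ(·,y) → {4} and {9} and {10}.
On input y, block {3,7,11,13} splits into {3,13} and {7,11}.
On input x, block {1,5,8} splits into {1,8} and {5}.
Stable partition: {4} | {2} | {3,13} | {1,8} | {12} | {6} | {9} | {10} | {7,11} | {5} — 10 equivalence classes.
11 and 7 lie in the same block of the stable partition, so they are equivalent — no string distinguishes them.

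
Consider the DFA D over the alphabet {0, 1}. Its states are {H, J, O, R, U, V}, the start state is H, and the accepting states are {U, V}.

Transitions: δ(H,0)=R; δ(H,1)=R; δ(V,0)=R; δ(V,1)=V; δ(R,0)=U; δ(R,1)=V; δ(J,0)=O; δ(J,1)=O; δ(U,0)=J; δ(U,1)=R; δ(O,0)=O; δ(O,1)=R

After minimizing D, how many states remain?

6

All states are reachable from the start state.
Initial partition by acceptance: {U,V} | {H,J,O,R}.
Split {U,V} by δ(·,1) → {U} and {V}.
On input 0, block {H,J,O,R} splits into {H,J,O} and {R}.
On input 0, block {H,J,O} splits into {J,O} and {H}.
On input 1, block {J,O} splits into {O} and {J}.
The partition is now stable with 6 blocks: {U} | {O} | {V} | {R} | {H} | {J}.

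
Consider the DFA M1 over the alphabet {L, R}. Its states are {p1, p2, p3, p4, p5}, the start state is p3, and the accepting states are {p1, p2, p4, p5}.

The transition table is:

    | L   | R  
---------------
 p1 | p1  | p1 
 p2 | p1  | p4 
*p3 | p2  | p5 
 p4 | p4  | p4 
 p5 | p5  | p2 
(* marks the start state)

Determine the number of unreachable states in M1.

Every one of the 5 states is reachable from p3.

0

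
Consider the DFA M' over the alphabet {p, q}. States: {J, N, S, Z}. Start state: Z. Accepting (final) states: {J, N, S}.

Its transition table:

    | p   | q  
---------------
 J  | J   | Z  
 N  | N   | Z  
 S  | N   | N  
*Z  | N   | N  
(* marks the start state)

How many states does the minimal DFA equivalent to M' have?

2

Reachable states from the start: {N,Z}. Unreachable: {J,S} — drop them.
P0 = {N} | {Z}.
The partition is now stable with 2 blocks: {N} | {Z}.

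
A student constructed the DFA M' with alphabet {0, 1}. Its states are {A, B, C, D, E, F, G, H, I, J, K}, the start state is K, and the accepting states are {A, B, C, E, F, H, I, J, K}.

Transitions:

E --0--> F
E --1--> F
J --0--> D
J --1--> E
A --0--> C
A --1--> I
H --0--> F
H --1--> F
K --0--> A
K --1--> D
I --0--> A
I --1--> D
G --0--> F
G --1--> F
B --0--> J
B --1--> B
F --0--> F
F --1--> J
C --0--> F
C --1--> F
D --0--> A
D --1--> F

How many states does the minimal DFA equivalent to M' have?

6

States {B,G,H} cannot be reached from the start state, so discard them.
Start with accepting vs non-accepting: {A,C,E,F,I,J,K} | {D}.
Split {A,C,E,F,I,J,K} by δ(·,0) → {A,C,E,F,I,K} and {J}.
Split {A,C,E,F,I,K} by δ(·,1) → {A,C,E} and {I,K} and {F}.
On input 0, block {A,C,E} splits into {C,E} and {A}.
The partition is now stable with 6 blocks: {C,E} | {D} | {J} | {I,K} | {F} | {A}.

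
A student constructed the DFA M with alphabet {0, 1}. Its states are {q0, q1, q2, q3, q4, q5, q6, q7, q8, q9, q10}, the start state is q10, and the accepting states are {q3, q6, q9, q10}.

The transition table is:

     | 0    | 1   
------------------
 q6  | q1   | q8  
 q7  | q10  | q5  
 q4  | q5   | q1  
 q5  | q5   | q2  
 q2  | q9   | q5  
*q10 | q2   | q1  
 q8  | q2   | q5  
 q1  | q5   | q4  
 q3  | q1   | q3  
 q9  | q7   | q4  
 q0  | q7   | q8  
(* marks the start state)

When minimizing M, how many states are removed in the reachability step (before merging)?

No path from q10 leads to q0, q3, q6, q8; the other 7 states are all reachable.

4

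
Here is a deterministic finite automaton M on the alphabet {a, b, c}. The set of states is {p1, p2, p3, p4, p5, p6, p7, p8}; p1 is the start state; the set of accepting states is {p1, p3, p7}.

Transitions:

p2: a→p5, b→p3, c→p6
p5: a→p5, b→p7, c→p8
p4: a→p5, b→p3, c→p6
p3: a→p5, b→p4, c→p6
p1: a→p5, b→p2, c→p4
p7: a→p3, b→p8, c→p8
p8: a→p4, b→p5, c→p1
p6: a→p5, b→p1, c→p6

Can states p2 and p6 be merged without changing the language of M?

Yes

Initial partition by acceptance: {p1,p3,p7} | {p2,p4,p5,p6,p8}.
Split {p1,p3,p7} by δ(·,a) → {p1,p3} and {p7}.
Refine {p2,p4,p5,p6,p8} on symbol b: members go to different blocks, giving {p2,p4,p6} and {p5} and {p8}.
The partition is now stable with 5 blocks: {p1,p3} | {p2,p4,p6} | {p7} | {p5} | {p8}.
p2 and p6 lie in the same block of the stable partition, so they are equivalent — no string distinguishes them.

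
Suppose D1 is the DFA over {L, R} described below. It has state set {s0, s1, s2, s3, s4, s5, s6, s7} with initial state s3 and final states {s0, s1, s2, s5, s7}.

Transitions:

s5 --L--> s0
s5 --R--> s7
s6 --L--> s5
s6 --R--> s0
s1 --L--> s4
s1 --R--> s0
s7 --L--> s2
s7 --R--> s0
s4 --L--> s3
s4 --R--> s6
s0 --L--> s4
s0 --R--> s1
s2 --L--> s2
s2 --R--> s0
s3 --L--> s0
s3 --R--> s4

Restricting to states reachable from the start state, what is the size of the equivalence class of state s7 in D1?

All states are reachable from the start state.
Initial partition by acceptance: {s0,s1,s2,s5,s7} | {s3,s4,s6}.
On input L, block {s0,s1,s2,s5,s7} splits into {s2,s5,s7} and {s0,s1}.
On input L, block {s2,s5,s7} splits into {s2,s7} and {s5}.
Split {s3,s4,s6} by δ(·,L) → {s3} and {s4} and {s6}.
No further refinement is possible. Final partition (6 blocks): {s2,s7} | {s3} | {s0,s1} | {s5} | {s4} | {s6}.
State s7 belongs to the block {s2,s7}, which has 2 states.

2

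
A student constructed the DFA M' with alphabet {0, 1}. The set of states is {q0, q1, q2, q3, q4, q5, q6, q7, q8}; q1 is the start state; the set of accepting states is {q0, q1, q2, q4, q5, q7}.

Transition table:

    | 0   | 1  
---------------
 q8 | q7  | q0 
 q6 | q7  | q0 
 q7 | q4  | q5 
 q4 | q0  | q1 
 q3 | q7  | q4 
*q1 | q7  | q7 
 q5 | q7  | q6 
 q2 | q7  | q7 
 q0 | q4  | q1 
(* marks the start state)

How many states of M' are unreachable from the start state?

3

Starting at q1 and following transitions, the reachable set is {q0, q1, q4, q5, q6, q7}. That leaves q2, q3, q8 unreachable — 3 in total.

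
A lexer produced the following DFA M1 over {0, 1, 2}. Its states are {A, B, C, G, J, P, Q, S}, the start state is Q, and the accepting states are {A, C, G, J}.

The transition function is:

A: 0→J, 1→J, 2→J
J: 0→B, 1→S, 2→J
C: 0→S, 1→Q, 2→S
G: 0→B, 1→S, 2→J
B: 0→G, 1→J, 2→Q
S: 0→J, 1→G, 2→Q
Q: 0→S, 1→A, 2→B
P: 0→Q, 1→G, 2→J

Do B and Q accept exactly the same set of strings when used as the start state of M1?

Reachable states from the start: {A,B,G,J,Q,S}. Unreachable: {C,P} — drop them.
Start with accepting vs non-accepting: {A,G,J} | {B,Q,S}.
Refine {A,G,J} on symbol 0: members go to different blocks, giving {G,J} and {A}.
Refine {B,Q,S} on symbol 0: members go to different blocks, giving {B,S} and {Q}.
No further refinement is possible. Final partition (4 blocks): {G,J} | {B,S} | {A} | {Q}.
B and Q end up in different blocks, so they are distinguishable. For instance, the string '0' is accepted from only B.

No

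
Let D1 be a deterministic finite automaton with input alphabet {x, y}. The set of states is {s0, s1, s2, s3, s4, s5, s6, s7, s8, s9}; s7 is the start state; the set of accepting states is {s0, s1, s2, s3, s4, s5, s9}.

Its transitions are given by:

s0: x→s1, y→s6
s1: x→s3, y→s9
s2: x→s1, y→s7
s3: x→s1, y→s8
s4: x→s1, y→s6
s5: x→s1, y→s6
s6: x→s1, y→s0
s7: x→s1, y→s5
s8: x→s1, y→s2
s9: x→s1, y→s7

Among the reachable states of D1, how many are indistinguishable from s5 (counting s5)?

5

First remove the unreachable states {s4}; 9 states remain.
Start with accepting vs non-accepting: {s0,s1,s2,s3,s5,s9} | {s6,s7,s8}.
Refine {s0,s1,s2,s3,s5,s9} on symbol y: members go to different blocks, giving {s0,s2,s3,s5,s9} and {s1}.
Stable partition: {s0,s2,s3,s5,s9} | {s6,s7,s8} | {s1} — 3 equivalence classes.
The equivalence class containing s5 is {s0,s2,s3,s5,s9}, of size 5.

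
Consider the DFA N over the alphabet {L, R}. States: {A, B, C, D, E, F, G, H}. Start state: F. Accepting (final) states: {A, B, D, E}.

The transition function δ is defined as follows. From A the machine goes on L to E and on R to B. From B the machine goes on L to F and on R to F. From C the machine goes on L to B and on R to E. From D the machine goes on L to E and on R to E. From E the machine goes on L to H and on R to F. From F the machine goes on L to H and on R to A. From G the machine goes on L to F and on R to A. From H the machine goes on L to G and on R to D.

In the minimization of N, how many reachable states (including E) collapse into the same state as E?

First remove the unreachable states {C}; 7 states remain.
P0 = {A,B,D,E} | {F,G,H}.
Refine {A,B,D,E} on symbol L: members go to different blocks, giving {A,D} and {B,E}.
No further refinement is possible. Final partition (3 blocks): {A,D} | {F,G,H} | {B,E}.
State E belongs to the block {B,E}, which has 2 states.

2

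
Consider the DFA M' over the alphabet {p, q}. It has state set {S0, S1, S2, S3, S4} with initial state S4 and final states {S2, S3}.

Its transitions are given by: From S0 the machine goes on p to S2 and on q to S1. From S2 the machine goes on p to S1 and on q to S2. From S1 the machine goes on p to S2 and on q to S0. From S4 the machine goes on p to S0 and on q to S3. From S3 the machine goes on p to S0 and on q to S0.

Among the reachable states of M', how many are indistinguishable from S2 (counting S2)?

1

P0 = {S2,S3} | {S0,S1,S4}.
Refine {S2,S3} on symbol q: members go to different blocks, giving {S2} and {S3}.
On input p, block {S0,S1,S4} splits into {S0,S1} and {S4}.
The partition is now stable with 4 blocks: {S2} | {S0,S1} | {S3} | {S4}.
The equivalence class containing S2 is {S2}, of size 1.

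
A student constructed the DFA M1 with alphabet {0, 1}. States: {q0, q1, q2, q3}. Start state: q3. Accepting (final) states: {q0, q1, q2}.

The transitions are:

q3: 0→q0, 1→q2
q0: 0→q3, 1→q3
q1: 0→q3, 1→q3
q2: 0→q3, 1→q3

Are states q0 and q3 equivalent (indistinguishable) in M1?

Reachable states from the start: {q0,q2,q3}. Unreachable: {q1} — drop them.
P0 = {q0,q2} | {q3}.
Stable partition: {q0,q2} | {q3} — 2 equivalence classes.
q0 and q3 end up in different blocks, so they are distinguishable. For instance, the string 'ε' is accepted from only q0.

No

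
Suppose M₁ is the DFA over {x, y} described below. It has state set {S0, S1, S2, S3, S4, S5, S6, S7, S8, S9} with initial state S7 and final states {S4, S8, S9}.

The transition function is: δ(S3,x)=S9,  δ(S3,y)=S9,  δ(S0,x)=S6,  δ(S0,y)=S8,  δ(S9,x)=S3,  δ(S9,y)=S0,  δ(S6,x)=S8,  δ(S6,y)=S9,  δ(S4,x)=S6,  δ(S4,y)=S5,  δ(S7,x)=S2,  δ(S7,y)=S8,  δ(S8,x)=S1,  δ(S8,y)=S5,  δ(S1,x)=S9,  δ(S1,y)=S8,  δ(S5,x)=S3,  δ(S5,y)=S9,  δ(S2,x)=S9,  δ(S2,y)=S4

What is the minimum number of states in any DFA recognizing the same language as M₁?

Start with accepting vs non-accepting: {S4,S8,S9} | {S0,S1,S2,S3,S5,S6,S7}.
On input x, block {S0,S1,S2,S3,S5,S6,S7} splits into {S1,S2,S3,S6} and {S0,S5,S7}.
The partition is now stable with 3 blocks: {S4,S8,S9} | {S1,S2,S3,S6} | {S0,S5,S7}.

3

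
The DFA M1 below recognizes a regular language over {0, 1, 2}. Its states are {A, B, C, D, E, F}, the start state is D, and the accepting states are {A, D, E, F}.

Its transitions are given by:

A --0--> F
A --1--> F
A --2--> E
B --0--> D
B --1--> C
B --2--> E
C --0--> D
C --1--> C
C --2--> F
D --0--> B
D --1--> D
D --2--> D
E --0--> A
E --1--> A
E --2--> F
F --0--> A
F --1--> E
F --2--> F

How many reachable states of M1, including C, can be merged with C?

2

P0 = {A,D,E,F} | {B,C}.
Split {A,D,E,F} by δ(·,0) → {A,E,F} and {D}.
Stable partition: {A,E,F} | {B,C} | {D} — 3 equivalence classes.
State C belongs to the block {B,C}, which has 2 states.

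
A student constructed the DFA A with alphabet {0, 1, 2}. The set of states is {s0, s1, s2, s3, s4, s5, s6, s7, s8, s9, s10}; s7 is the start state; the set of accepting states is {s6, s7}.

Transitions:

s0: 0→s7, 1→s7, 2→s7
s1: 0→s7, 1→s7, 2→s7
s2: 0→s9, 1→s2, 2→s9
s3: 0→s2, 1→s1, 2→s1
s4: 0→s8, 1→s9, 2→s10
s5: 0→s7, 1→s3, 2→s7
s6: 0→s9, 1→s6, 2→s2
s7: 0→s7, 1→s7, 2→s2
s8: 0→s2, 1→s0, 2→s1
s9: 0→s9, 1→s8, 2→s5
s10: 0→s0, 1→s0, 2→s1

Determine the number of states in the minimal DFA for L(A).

6

First remove the unreachable states {s4,s6,s10}; 8 states remain.
P0 = {s7} | {s0,s1,s2,s3,s5,s8,s9}.
On input 0, block {s0,s1,s2,s3,s5,s8,s9} splits into {s2,s3,s8,s9} and {s0,s1,s5}.
Split {s2,s3,s8,s9} by δ(·,1) → {s2,s9} and {s3,s8}.
Split {s2,s9} by δ(·,1) → {s2} and {s9}.
Refine {s0,s1,s5} on symbol 1: members go to different blocks, giving {s0,s1} and {s5}.
Stable partition: {s7} | {s2} | {s0,s1} | {s3,s8} | {s9} | {s5} — 6 equivalence classes.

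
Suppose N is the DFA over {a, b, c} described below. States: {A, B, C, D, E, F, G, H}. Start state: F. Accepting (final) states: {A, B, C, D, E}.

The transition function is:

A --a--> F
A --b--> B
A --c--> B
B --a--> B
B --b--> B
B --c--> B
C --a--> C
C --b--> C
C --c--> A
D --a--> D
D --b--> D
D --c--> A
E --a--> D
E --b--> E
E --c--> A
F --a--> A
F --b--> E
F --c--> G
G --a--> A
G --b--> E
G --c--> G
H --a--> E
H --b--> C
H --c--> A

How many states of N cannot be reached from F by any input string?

BFS from F reaches {A, B, D, E, F, G}; the 2 state(s) C, H are never visited.

2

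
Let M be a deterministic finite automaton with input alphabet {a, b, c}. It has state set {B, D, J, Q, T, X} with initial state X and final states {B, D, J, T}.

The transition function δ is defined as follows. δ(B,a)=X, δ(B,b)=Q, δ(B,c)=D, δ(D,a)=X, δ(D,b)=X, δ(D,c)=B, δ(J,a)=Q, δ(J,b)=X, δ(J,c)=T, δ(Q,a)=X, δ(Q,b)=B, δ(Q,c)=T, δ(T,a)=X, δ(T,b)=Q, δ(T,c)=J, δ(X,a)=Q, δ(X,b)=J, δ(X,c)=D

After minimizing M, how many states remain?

2

Every state is reachable, so we keep all 6.
Initial partition by acceptance: {B,D,J,T} | {Q,X}.
Stable partition: {B,D,J,T} | {Q,X} — 2 equivalence classes.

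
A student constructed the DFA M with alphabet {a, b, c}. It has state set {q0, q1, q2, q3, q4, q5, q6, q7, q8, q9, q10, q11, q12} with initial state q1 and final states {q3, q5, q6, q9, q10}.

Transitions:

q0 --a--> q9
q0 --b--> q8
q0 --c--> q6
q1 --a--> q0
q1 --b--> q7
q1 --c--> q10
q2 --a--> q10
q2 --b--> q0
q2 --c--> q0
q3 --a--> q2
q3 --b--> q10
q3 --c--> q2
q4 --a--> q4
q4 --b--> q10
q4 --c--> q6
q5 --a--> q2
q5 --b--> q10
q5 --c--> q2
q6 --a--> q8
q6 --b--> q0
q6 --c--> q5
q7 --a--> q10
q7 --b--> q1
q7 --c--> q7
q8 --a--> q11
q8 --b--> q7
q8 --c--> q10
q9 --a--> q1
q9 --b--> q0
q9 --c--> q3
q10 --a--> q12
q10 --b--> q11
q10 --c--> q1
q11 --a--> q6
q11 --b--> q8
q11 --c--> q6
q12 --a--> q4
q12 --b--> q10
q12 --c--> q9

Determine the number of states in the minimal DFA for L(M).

8

Start with accepting vs non-accepting: {q3,q5,q6,q9,q10} | {q0,q1,q2,q4,q7,q8,q11,q12}.
Refine {q3,q5,q6,q9,q10} on symbol b: members go to different blocks, giving {q6,q9,q10} and {q3,q5}.
Refine {q6,q9,q10} on symbol c: members go to different blocks, giving {q6,q9} and {q10}.
Refine {q0,q1,q2,q4,q7,q8,q11,q12} on symbol a: members go to different blocks, giving {q1,q4,q8,q12} and {q0,q11} and {q2,q7}.
On input a, block {q1,q4,q8,q12} splits into {q1,q8} and {q4,q12}.
On input b, block {q2,q7} splits into {q2} and {q7}.
No further refinement is possible. Final partition (8 blocks): {q6,q9} | {q1,q8} | {q3,q5} | {q10} | {q0,q11} | {q2} | {q4,q12} | {q7}.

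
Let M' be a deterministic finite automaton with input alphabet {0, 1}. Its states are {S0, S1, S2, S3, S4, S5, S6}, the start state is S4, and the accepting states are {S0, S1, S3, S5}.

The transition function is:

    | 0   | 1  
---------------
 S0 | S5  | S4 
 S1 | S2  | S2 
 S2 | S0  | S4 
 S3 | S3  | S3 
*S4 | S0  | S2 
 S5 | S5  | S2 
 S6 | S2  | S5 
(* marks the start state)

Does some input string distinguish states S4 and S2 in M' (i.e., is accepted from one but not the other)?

First remove the unreachable states {S1,S3,S6}; 4 states remain.
P0 = {S0,S5} | {S2,S4}.
The partition is now stable with 2 blocks: {S0,S5} | {S2,S4}.
S4 and S2 lie in the same block of the stable partition, so they are equivalent — no string distinguishes them.

No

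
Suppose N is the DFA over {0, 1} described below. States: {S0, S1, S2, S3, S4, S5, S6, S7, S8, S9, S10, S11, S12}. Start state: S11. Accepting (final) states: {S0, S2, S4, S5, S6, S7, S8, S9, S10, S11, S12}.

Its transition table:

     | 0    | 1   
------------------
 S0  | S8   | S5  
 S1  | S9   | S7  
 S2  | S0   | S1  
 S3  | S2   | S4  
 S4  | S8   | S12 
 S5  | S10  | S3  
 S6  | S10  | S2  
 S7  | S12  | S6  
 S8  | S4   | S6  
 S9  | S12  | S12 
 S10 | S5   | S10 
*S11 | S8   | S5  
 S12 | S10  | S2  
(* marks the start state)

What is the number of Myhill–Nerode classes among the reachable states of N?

9

Start with accepting vs non-accepting: {S0,S2,S4,S5,S6,S7,S8,S9,S10,S11,S12} | {S1,S3}.
Refine {S0,S2,S4,S5,S6,S7,S8,S9,S10,S11,S12} on symbol 1: members go to different blocks, giving {S0,S4,S6,S7,S8,S9,S10,S11,S12} and {S2,S5}.
Split {S0,S4,S6,S7,S8,S9,S10,S11,S12} by δ(·,0) → {S0,S4,S6,S7,S8,S9,S11,S12} and {S10}.
Split {S0,S4,S6,S7,S8,S9,S11,S12} by δ(·,0) → {S0,S4,S7,S8,S9,S11} and {S6,S12}.
On input 0, block {S0,S4,S7,S8,S9,S11} splits into {S0,S4,S8,S11} and {S7,S9}.
On input 1, block {S0,S4,S8,S11} splits into {S0,S11} and {S4,S8}.
Split {S1,S3} by δ(·,0) → {S1} and {S3}.
On input 0, block {S2,S5} splits into {S2} and {S5}.
Stable partition: {S0,S11} | {S1} | {S2} | {S10} | {S6,S12} | {S7,S9} | {S4,S8} | {S3} | {S5} — 9 equivalence classes.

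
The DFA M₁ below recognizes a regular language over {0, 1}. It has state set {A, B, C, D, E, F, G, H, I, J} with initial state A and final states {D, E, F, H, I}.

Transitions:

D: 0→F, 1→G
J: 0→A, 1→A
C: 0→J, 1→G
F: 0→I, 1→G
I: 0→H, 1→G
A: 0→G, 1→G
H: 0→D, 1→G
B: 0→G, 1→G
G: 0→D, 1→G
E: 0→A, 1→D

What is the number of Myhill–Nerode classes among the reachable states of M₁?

3

Reachable states from the start: {A,D,F,G,H,I}. Unreachable: {B,C,E,J} — drop them.
Initial partition by acceptance: {D,F,H,I} | {A,G}.
Refine {A,G} on symbol 0: members go to different blocks, giving {A} and {G}.
The partition is now stable with 3 blocks: {D,F,H,I} | {A} | {G}.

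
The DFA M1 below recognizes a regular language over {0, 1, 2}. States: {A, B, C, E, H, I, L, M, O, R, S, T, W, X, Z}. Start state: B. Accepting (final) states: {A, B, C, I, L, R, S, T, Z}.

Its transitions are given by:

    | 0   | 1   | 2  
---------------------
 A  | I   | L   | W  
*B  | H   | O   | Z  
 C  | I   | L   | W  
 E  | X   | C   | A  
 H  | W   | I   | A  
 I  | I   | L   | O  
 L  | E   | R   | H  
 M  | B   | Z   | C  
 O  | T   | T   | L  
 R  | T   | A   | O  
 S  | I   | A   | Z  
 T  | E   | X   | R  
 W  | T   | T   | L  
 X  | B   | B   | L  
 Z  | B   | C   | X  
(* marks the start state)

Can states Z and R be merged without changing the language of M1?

Reachable states from the start: {A,B,C,E,H,I,L,O,R,T,W,X,Z}. Unreachable: {M,S} — drop them.
Initial partition by acceptance: {A,B,C,I,L,R,T,Z} | {E,H,O,W,X}.
Split {A,B,C,I,L,R,T,Z} by δ(·,0) → {A,C,I,R,Z} and {B,L,T}.
On input 0, block {A,C,I,R,Z} splits into {A,C,I} and {R,Z}.
On input 0, block {E,H,O,W,X} splits into {O,W,X} and {E,H}.
Refine {B,L,T} on symbol 1: members go to different blocks, giving {B,T} and {L}.
No further refinement is possible. Final partition (6 blocks): {A,C,I} | {O,W,X} | {B,T} | {R,Z} | {E,H} | {L}.
Z and R lie in the same block of the stable partition, so they are equivalent — no string distinguishes them.

Yes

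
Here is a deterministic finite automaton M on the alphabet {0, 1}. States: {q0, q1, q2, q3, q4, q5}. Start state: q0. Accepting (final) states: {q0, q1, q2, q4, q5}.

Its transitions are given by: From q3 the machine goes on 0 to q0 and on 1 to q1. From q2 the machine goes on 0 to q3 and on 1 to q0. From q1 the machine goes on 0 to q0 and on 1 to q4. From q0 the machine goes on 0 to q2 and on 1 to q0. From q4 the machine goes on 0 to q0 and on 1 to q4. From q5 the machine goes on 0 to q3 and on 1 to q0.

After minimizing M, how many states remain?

First remove the unreachable states {q5}; 5 states remain.
Start with accepting vs non-accepting: {q0,q1,q2,q4} | {q3}.
Split {q0,q1,q2,q4} by δ(·,0) → {q0,q1,q4} and {q2}.
Split {q0,q1,q4} by δ(·,0) → {q1,q4} and {q0}.
No further refinement is possible. Final partition (4 blocks): {q1,q4} | {q3} | {q2} | {q0}.

4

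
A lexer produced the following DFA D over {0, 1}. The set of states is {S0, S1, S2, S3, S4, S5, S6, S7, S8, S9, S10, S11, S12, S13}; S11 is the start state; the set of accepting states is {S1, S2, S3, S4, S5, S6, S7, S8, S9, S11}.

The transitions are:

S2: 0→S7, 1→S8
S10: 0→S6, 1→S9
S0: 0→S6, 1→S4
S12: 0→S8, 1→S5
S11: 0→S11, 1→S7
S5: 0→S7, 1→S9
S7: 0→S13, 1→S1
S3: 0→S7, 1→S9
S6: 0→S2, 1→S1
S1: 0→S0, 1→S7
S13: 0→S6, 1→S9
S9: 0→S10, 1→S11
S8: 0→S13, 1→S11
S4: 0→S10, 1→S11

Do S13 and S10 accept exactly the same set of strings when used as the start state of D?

Yes

Reachable states from the start: {S0,S1,S2,S4,S6,S7,S8,S9,S10,S11,S13}. Unreachable: {S3,S5,S12} — drop them.
P0 = {S1,S2,S4,S6,S7,S8,S9,S11} | {S0,S10,S13}.
Refine {S1,S2,S4,S6,S7,S8,S9,S11} on symbol 0: members go to different blocks, giving {S1,S4,S7,S8,S9} and {S2,S6,S11}.
On input 1, block {S1,S4,S7,S8,S9} splits into {S4,S8,S9} and {S1,S7}.
Split {S2,S6,S11} by δ(·,0) → {S6,S11} and {S2}.
Split {S6,S11} by δ(·,0) → {S6} and {S11}.
No further refinement is possible. Final partition (6 blocks): {S4,S8,S9} | {S0,S10,S13} | {S6} | {S1,S7} | {S2} | {S11}.
S13 and S10 lie in the same block of the stable partition, so they are equivalent — no string distinguishes them.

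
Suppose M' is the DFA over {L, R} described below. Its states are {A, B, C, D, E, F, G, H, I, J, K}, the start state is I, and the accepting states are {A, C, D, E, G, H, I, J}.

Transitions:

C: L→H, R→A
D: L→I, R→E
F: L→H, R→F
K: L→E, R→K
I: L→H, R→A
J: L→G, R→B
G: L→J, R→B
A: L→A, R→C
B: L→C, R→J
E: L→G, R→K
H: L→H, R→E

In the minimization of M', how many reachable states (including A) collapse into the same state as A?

1

Reachable states from the start: {A,B,C,E,G,H,I,J,K}. Unreachable: {D,F} — drop them.
P0 = {A,C,E,G,H,I,J} | {B,K}.
Split {A,C,E,G,H,I,J} by δ(·,R) → {A,C,H,I} and {E,G,J}.
Split {A,C,H,I} by δ(·,R) → {A,C,I} and {H}.
Split {A,C,I} by δ(·,L) → {C,I} and {A}.
On input L, block {B,K} splits into {B} and {K}.
On input R, block {E,G,J} splits into {G,J} and {E}.
Stable partition: {C,I} | {B} | {G,J} | {H} | {A} | {K} | {E} — 7 equivalence classes.
State A belongs to the block {A}, which has 1 states.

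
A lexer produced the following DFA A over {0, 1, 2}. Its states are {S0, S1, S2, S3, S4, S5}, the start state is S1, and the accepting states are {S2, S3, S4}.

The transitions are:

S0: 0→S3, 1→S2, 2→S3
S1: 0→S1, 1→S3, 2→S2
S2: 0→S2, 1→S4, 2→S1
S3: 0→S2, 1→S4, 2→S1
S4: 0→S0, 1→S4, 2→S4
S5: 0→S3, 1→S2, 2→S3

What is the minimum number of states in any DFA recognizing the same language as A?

4

Reachable states from the start: {S0,S1,S2,S3,S4}. Unreachable: {S5} — drop them.
P0 = {S2,S3,S4} | {S0,S1}.
Refine {S2,S3,S4} on symbol 0: members go to different blocks, giving {S2,S3} and {S4}.
On input 0, block {S0,S1} splits into {S0} and {S1}.
No further refinement is possible. Final partition (4 blocks): {S2,S3} | {S0} | {S4} | {S1}.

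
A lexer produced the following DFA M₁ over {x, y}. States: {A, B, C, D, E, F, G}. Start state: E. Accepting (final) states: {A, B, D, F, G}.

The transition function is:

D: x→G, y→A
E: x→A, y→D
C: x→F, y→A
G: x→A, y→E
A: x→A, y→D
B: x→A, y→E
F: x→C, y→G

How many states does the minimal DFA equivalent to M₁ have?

Reachable states from the start: {A,D,E,G}. Unreachable: {B,C,F} — drop them.
Start with accepting vs non-accepting: {A,D,G} | {E}.
On input y, block {A,D,G} splits into {A,D} and {G}.
Refine {A,D} on symbol x: members go to different blocks, giving {A} and {D}.
Stable partition: {A} | {E} | {G} | {D} — 4 equivalence classes.

4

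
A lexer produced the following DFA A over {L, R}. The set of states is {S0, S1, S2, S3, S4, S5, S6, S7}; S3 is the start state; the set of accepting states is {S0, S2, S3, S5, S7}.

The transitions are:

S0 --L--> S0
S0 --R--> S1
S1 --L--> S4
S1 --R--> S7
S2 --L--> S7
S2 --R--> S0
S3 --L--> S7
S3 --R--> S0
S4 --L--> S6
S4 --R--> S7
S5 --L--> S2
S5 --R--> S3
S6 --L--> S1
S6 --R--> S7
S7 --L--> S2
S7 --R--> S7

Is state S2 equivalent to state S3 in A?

Yes

States {S5} cannot be reached from the start state, so discard them.
Initial partition by acceptance: {S0,S2,S3,S7} | {S1,S4,S6}.
Split {S0,S2,S3,S7} by δ(·,R) → {S2,S3,S7} and {S0}.
Split {S2,S3,S7} by δ(·,R) → {S2,S3} and {S7}.
No further refinement is possible. Final partition (4 blocks): {S2,S3} | {S1,S4,S6} | {S0} | {S7}.
S2 and S3 lie in the same block of the stable partition, so they are equivalent — no string distinguishes them.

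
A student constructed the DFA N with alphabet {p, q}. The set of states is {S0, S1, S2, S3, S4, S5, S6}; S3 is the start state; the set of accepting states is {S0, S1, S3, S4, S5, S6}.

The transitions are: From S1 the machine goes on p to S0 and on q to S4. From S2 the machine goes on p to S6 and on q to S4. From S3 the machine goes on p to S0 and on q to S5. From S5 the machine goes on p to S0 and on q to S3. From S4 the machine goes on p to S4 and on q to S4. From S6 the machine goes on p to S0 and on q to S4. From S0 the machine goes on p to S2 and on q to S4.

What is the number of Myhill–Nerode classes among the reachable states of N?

5

First remove the unreachable states {S1}; 6 states remain.
Initial partition by acceptance: {S0,S3,S4,S5,S6} | {S2}.
Split {S0,S3,S4,S5,S6} by δ(·,p) → {S3,S4,S5,S6} and {S0}.
Refine {S3,S4,S5,S6} on symbol p: members go to different blocks, giving {S3,S5,S6} and {S4}.
Split {S3,S5,S6} by δ(·,q) → {S3,S5} and {S6}.
The partition is now stable with 5 blocks: {S3,S5} | {S2} | {S0} | {S4} | {S6}.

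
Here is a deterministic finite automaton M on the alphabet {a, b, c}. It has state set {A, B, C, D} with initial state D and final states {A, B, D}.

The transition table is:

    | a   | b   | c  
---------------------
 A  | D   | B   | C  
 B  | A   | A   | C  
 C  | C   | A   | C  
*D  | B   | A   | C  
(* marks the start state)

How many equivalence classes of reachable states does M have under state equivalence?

2

All states are reachable from the start state.
P0 = {A,B,D} | {C}.
The partition is now stable with 2 blocks: {A,B,D} | {C}.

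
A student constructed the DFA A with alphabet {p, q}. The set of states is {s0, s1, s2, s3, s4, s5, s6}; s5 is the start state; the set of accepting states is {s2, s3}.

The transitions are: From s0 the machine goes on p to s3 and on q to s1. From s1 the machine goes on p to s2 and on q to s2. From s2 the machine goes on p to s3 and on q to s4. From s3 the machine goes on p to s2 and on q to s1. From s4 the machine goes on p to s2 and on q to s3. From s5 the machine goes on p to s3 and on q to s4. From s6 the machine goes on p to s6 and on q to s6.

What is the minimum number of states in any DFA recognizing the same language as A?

First remove the unreachable states {s0,s6}; 5 states remain.
Initial partition by acceptance: {s2,s3} | {s1,s4,s5}.
On input q, block {s1,s4,s5} splits into {s1,s4} and {s5}.
Stable partition: {s2,s3} | {s1,s4} | {s5} — 3 equivalence classes.

3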